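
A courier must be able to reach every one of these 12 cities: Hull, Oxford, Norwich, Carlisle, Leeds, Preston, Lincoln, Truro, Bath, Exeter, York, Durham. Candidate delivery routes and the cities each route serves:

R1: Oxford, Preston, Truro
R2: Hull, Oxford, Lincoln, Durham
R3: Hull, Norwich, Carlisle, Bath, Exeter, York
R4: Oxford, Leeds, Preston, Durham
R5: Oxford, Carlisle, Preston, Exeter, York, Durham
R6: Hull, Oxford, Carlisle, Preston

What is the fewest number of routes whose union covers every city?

4

R1, R2, R3, R4 together cover {Hull, Oxford, Norwich, Carlisle, Leeds, Preston, Lincoln, Truro, Bath, Exeter, York, Durham} — every city.
No 3 of the 6 routes cover everything (all 20 triples fall short), so 4 is minimum.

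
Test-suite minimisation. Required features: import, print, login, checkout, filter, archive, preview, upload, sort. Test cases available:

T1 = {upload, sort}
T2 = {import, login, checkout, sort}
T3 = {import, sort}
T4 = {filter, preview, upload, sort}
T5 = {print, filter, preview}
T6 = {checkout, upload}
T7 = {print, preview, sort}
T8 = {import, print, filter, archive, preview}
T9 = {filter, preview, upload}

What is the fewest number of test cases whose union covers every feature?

T1, T2, T8 together cover {import, print, login, checkout, filter, archive, preview, upload, sort} — every feature.
No 2 of the 9 test cases cover everything (all 36 pairs fall short), so 3 is minimum.

3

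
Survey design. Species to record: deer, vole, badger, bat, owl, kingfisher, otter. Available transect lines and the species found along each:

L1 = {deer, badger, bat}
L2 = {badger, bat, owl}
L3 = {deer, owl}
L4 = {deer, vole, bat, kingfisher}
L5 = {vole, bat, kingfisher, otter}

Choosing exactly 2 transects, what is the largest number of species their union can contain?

Choosing L1, L5 covers {deer, vole, badger, bat, kingfisher, otter} — 6 species.
No choice of 2 transects does better; here owl is left uncovered.

6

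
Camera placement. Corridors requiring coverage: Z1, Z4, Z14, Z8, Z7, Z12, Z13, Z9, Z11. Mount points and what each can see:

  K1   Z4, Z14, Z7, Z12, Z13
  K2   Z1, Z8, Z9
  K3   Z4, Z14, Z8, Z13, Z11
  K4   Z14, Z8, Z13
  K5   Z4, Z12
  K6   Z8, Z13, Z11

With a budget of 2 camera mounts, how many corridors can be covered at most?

8

Choosing K1, K2 covers {Z1, Z4, Z14, Z8, Z7, Z12, Z13, Z9} — 8 corridors.
No choice of 2 camera mounts does better; here Z11 is left uncovered.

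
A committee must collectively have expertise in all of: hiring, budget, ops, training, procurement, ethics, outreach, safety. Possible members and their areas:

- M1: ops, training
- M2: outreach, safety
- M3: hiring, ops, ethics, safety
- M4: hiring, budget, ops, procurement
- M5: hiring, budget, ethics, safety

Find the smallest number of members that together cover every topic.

4

M1, M2, M3, M4 together cover {hiring, budget, ops, training, procurement, ethics, outreach, safety} — every topic.
No 3 of the 5 members cover everything (all 10 triples fall short), so 4 is minimum.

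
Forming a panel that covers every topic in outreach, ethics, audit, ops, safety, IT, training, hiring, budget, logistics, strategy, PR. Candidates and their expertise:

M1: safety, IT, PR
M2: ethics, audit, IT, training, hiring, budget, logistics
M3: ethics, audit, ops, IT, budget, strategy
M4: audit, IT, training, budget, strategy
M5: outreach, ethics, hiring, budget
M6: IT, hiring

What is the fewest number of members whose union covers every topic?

4

M1, M2, M3, M5 together cover {outreach, ethics, audit, ops, safety, IT, training, hiring, budget, logistics, strategy, PR} — every topic.
No 3 of the 6 members cover everything (all 20 triples fall short), so 4 is minimum.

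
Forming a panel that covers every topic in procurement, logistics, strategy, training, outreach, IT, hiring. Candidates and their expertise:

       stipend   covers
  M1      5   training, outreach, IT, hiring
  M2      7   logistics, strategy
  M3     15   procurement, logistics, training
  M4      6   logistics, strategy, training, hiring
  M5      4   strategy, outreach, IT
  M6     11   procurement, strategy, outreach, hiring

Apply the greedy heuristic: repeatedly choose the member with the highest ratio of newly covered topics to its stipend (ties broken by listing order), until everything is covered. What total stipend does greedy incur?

22

Pick 1: M1 adds 4 new (training, outreach, IT, hiring) at stipend 5 (ratio 4/5).
Pick 2: M4 adds 2 new (logistics, strategy) at stipend 6 (ratio 2/6).
Pick 3: M6 adds 1 new (procurement) at stipend 11 (ratio 1/11).
Greedy total stipend: 5 + 6 + 11 = 22. (The true optimum is 21, so greedy overshoots here.)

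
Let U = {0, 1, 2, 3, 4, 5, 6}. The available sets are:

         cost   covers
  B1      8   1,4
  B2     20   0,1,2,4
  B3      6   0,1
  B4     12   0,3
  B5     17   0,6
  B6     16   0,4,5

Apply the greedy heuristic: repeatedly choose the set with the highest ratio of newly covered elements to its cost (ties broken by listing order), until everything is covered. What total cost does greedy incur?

Pick 1: B3 adds 2 new (0, 1) at cost 6 (ratio 2/6).
Pick 2: B1 adds 1 new (4) at cost 8 (ratio 1/8).
Pick 3: B4 adds 1 new (3) at cost 12 (ratio 1/12).
Pick 4: B6 adds 1 new (5) at cost 16 (ratio 1/16).
Pick 5: B5 adds 1 new (6) at cost 17 (ratio 1/17).
Pick 6: B2 adds 1 new (2) at cost 20 (ratio 1/20).
Greedy total cost: 6 + 8 + 12 + 16 + 17 + 20 = 79. (The true optimum is 65, so greedy overshoots here.)

79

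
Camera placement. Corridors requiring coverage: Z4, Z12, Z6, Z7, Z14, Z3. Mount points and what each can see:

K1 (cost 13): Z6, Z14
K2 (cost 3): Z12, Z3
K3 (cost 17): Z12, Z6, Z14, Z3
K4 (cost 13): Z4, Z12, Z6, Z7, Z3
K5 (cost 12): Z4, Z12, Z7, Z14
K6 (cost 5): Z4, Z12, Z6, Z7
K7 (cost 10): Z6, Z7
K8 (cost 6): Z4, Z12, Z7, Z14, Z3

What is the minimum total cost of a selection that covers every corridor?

11

K6, K8 cover every corridor at cost 5 + 6 = 11.
Any cover uses at least 2 camera mounts; among all covering selections none totals below 11.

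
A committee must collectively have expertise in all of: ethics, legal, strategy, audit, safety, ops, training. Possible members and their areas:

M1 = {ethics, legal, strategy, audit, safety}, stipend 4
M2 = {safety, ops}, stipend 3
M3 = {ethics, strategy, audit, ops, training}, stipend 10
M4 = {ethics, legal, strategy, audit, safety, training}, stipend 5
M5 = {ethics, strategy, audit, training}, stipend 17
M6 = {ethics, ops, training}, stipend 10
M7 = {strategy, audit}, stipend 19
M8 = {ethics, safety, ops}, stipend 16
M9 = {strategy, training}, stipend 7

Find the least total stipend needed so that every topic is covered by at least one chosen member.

M2, M4 cover every topic at stipend 3 + 5 = 8.
Any cover uses at least 2 members; among all covering selections none totals below 8.
Greedy by coverage-per-stipend would pick M1, M2, M4 for 12 — worse than the optimum 8.

8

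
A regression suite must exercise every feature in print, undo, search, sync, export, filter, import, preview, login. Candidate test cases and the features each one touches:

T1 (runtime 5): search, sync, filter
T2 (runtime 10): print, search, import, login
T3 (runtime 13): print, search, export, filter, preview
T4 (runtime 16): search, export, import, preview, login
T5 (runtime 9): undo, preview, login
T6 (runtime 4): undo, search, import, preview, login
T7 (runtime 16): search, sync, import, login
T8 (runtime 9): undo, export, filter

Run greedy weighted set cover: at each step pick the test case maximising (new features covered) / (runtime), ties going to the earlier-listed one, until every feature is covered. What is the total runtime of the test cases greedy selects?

Pick 1: T6 adds 5 new (undo, search, import, preview, login) at runtime 4 (ratio 5/4).
Pick 2: T1 adds 2 new (sync, filter) at runtime 5 (ratio 2/5).
Pick 3: T3 adds 2 new (print, export) at runtime 13 (ratio 2/13).
Greedy total runtime: 4 + 5 + 13 = 22.

22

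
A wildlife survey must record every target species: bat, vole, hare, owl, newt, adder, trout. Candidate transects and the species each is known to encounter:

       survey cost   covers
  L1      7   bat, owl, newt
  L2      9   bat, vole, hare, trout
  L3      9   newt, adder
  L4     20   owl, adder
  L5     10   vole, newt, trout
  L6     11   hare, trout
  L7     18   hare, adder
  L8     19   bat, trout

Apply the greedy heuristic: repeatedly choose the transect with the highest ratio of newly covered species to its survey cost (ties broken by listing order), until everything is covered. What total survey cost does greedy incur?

25

Pick 1: L2 adds 4 new (bat, vole, hare, trout) at survey cost 9 (ratio 4/9).
Pick 2: L1 adds 2 new (owl, newt) at survey cost 7 (ratio 2/7).
Pick 3: L3 adds 1 new (adder) at survey cost 9 (ratio 1/9).
Greedy total survey cost: 9 + 7 + 9 = 25.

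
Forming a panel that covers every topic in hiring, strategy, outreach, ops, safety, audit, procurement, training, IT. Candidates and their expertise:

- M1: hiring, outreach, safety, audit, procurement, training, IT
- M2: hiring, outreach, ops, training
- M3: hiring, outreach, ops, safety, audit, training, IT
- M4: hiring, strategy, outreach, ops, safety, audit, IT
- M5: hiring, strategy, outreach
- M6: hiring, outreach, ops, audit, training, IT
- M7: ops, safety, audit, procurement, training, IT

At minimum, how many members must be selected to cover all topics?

2

M1, M4 together cover {hiring, strategy, outreach, ops, safety, audit, procurement, training, IT} — every topic.
No single member contains all 9 topics, so 2 is optimal.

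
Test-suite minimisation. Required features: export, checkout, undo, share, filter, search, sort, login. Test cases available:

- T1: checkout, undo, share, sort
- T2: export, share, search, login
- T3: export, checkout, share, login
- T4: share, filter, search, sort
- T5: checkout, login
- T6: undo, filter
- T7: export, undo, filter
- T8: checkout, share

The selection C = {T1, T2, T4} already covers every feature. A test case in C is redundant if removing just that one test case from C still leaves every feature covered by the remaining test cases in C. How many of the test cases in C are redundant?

Drop T1: checkout, undo uncovered — not redundant.
Drop T2: export, login uncovered — not redundant.
Drop T4: filter uncovered — not redundant.
None of the test cases in C is redundant.

0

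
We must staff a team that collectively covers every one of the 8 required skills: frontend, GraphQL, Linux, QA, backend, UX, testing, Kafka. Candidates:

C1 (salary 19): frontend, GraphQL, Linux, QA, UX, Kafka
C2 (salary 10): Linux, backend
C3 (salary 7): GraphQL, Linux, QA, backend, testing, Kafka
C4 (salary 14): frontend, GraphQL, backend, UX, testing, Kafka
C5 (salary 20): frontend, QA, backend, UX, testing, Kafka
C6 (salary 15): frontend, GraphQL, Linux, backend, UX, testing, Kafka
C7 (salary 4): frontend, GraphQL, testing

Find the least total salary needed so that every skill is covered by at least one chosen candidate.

C3, C4 cover every skill at salary 7 + 14 = 21.
Any cover uses at least 2 candidates; among all covering selections none totals below 21.
Greedy by coverage-per-salary would pick C3, C7, C4 for 25 — worse than the optimum 21.

21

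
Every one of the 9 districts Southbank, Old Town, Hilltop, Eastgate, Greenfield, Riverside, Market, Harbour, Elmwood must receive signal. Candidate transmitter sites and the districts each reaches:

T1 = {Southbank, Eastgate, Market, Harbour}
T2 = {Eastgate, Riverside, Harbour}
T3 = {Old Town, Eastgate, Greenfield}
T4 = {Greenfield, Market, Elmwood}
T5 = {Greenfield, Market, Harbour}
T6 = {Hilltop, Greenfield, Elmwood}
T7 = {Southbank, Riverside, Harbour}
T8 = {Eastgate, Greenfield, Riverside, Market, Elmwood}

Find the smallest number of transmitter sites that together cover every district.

T1, T2, T3, T6 together cover {Southbank, Old Town, Hilltop, Eastgate, Greenfield, Riverside, Market, Harbour, Elmwood} — every district.
No 3 of the 8 transmitter sites cover everything (all 56 triples fall short), so 4 is minimum.

4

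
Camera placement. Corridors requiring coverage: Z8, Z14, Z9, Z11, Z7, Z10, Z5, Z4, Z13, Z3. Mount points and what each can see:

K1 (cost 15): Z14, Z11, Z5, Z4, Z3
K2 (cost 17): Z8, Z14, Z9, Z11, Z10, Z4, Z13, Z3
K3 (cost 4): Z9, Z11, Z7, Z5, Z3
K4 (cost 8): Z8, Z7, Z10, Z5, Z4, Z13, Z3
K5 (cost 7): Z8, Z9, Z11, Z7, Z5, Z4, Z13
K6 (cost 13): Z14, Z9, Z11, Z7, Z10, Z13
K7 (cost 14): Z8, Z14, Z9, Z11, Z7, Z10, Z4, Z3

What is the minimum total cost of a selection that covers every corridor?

21

K2, K3 cover every corridor at cost 17 + 4 = 21.
Any cover uses at least 2 camera mounts; among all covering selections none totals below 21.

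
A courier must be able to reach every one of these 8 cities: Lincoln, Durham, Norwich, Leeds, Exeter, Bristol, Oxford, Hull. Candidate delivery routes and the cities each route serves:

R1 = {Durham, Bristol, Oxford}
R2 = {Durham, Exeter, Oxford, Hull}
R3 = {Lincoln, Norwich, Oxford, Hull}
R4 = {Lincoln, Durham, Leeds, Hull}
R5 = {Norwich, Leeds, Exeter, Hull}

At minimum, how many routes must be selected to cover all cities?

R1, R3, R5 together cover {Lincoln, Durham, Norwich, Leeds, Exeter, Bristol, Oxford, Hull} — every city.
No 2 of the 5 routes cover everything (all 10 pairs fall short), so 3 is minimum.

3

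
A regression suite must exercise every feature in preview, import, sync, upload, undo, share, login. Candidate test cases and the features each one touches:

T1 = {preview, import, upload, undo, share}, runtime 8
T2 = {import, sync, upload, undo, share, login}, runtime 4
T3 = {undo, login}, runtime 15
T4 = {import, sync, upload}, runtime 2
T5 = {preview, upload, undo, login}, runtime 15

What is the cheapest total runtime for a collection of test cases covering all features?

T1, T2 cover every feature at runtime 8 + 4 = 12.
Any cover uses at least 2 test cases; among all covering selections none totals below 12.

12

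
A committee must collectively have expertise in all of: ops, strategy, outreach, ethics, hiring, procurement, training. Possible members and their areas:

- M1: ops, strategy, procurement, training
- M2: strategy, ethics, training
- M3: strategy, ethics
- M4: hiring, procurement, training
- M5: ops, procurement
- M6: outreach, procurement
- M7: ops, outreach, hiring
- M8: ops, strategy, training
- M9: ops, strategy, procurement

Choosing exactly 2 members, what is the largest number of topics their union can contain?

Choosing M1, M7 covers {ops, strategy, outreach, hiring, procurement, training} — 6 topics.
No choice of 2 members does better; here ethics is left uncovered.

6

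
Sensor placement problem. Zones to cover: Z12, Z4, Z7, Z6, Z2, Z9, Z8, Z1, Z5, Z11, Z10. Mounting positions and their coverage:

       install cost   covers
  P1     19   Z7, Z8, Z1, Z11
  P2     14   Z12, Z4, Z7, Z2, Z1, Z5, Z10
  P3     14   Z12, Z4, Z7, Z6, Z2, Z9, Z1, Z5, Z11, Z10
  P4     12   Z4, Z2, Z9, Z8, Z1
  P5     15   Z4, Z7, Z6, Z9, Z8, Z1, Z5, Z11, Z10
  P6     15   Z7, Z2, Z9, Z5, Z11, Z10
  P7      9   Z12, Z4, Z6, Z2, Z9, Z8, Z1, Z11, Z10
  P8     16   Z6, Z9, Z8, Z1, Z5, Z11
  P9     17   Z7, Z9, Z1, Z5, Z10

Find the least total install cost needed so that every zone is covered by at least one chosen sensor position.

P2, P7 cover every zone at install cost 14 + 9 = 23.
Any cover uses at least 2 sensor positions; among all covering selections none totals below 23.

23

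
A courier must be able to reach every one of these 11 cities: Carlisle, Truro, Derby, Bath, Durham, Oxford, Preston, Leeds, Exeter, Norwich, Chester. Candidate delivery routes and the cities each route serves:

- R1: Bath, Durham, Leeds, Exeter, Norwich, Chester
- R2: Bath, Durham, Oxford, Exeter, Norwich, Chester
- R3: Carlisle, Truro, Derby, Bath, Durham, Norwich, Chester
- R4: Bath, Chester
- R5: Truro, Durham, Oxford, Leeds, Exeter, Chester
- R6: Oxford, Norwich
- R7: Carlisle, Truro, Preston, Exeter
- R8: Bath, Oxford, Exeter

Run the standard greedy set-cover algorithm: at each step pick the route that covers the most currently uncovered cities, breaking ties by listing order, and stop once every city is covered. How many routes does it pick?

Pick 1: R3 covers 7 new cities (Carlisle, Truro, Derby, Bath, Durham, Norwich, Chester).
Pick 2: R5 covers 3 new cities (Oxford, Leeds, Exeter).
Pick 3: R7 covers 1 new cities (Preston).
Greedy uses 3 routes.

3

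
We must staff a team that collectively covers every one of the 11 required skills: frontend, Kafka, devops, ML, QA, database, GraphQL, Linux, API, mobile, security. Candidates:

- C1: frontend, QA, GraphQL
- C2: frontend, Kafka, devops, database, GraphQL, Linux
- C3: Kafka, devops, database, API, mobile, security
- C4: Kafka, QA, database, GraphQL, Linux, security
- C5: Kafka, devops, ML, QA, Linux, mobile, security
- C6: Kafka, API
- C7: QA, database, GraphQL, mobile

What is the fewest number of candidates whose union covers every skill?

C1, C3, C5 together cover {frontend, Kafka, devops, ML, QA, database, GraphQL, Linux, API, mobile, security} — every skill.
No 2 of the 7 candidates cover everything (all 21 pairs fall short), so 3 is minimum.

3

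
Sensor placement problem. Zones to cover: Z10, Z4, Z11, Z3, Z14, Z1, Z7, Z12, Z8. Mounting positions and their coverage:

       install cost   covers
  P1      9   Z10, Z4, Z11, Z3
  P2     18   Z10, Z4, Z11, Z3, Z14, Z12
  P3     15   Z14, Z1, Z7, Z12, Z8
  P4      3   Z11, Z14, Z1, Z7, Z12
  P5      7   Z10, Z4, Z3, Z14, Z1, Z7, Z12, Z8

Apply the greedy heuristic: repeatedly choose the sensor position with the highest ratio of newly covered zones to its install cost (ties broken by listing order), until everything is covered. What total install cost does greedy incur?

Pick 1: P4 adds 5 new (Z11, Z14, Z1, Z7, Z12) at install cost 3 (ratio 5/3).
Pick 2: P5 adds 4 new (Z10, Z4, Z3, Z8) at install cost 7 (ratio 4/7).
Greedy total install cost: 3 + 7 = 10.

10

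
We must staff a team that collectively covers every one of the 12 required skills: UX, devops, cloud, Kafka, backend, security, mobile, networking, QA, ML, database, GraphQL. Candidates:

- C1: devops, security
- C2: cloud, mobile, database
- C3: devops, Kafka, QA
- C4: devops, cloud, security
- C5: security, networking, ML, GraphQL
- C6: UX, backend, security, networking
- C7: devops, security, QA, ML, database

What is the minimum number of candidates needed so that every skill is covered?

C2, C3, C5, C6 together cover {UX, devops, cloud, Kafka, backend, security, mobile, networking, QA, ML, database, GraphQL} — every skill.
No 3 of the 7 candidates cover everything (all 35 triples fall short), so 4 is minimum.

4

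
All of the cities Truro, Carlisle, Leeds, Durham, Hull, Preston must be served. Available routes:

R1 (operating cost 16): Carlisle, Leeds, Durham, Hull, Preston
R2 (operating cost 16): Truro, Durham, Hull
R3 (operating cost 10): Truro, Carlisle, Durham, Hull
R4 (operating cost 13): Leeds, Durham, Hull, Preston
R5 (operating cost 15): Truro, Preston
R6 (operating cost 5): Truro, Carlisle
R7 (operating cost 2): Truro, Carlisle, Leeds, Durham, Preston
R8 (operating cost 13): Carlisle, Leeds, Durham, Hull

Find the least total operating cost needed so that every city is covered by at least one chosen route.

12

R3, R7 cover every city at operating cost 10 + 2 = 12.
Any cover uses at least 2 routes; among all covering selections none totals below 12.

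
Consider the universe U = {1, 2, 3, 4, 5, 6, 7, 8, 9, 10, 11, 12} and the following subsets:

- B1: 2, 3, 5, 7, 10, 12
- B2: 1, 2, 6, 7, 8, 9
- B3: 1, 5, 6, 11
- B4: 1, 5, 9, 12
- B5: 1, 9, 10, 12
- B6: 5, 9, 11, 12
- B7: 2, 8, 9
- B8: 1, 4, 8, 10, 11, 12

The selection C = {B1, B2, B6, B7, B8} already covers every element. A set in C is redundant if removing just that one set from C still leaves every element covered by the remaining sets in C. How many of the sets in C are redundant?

2

Drop B1: 3 uncovered — not redundant.
Drop B2: 6 uncovered — not redundant.
Drop B6: the rest still cover every element — redundant.
Drop B7: the rest still cover every element — redundant.
Drop B8: 4 uncovered — not redundant.
2 redundant: B6, B7.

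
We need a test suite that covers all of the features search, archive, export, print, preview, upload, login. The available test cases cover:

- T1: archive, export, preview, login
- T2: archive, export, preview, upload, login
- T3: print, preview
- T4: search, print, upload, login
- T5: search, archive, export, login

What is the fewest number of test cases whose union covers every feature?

T1, T4 together cover {search, archive, export, print, preview, upload, login} — every feature.
No single test case contains all 7 features, so 2 is optimal.

2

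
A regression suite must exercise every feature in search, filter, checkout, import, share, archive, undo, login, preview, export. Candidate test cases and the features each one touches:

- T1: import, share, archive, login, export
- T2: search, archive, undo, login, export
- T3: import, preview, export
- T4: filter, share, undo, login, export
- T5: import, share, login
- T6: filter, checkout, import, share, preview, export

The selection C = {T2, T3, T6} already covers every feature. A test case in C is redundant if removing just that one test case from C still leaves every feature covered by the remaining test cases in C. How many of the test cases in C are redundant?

1

Drop T2: search, archive, undo, login uncovered — not redundant.
Drop T3: the rest still cover every feature — redundant.
Drop T6: filter, checkout, share uncovered — not redundant.
1 redundant: T3.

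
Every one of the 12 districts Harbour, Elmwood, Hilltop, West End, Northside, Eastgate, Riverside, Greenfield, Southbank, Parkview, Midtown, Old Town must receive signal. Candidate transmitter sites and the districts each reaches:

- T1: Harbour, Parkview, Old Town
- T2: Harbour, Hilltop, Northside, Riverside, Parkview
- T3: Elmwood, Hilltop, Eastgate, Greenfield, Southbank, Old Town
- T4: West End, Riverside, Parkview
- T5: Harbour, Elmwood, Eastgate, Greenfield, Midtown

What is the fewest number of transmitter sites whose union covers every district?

4

T2, T3, T4, T5 together cover {Harbour, Elmwood, Hilltop, West End, Northside, Eastgate, Riverside, Greenfield, Southbank, Parkview, Midtown, Old Town} — every district.
No 3 of the 5 transmitter sites cover everything (all 10 triples fall short), so 4 is minimum.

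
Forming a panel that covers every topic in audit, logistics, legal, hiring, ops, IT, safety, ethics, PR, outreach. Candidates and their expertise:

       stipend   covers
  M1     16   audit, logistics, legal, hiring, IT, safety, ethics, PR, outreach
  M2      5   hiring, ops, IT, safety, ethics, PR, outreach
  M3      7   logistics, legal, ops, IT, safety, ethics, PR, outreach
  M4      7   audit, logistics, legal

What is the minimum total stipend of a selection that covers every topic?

M2, M4 cover every topic at stipend 5 + 7 = 12.
Any cover uses at least 2 members; among all covering selections none totals below 12.

12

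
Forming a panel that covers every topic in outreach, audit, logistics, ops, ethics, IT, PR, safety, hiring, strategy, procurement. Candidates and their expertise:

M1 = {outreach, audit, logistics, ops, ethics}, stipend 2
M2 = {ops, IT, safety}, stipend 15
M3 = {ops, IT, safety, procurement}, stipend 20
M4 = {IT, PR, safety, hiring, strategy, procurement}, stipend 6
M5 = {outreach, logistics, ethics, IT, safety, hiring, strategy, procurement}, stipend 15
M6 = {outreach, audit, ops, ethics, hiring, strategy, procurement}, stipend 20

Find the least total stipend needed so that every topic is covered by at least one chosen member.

8

M1, M4 cover every topic at stipend 2 + 6 = 8.
Any cover uses at least 2 members; among all covering selections none totals below 8.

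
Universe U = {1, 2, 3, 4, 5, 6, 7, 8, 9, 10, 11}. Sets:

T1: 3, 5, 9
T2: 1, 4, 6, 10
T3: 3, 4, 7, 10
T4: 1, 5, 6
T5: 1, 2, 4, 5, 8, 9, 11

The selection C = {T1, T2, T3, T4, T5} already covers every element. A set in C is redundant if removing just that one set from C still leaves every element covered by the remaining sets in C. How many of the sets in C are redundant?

Drop T1: the rest still cover every element — redundant.
Drop T2: the rest still cover every element — redundant.
Drop T3: 7 uncovered — not redundant.
Drop T4: the rest still cover every element — redundant.
Drop T5: 2, 8, 11 uncovered — not redundant.
3 redundant: T1, T2, T4.

3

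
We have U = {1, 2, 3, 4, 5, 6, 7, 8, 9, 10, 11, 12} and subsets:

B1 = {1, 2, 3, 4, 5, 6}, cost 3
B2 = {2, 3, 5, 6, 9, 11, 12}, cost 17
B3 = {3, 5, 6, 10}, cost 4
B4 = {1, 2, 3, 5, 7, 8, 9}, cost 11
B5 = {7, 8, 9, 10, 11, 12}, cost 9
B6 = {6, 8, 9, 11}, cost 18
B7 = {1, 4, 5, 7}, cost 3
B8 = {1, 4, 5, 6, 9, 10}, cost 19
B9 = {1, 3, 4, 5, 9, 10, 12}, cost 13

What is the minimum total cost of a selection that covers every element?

B1, B5 cover every element at cost 3 + 9 = 12.
Any cover uses at least 2 sets; among all covering selections none totals below 12.

12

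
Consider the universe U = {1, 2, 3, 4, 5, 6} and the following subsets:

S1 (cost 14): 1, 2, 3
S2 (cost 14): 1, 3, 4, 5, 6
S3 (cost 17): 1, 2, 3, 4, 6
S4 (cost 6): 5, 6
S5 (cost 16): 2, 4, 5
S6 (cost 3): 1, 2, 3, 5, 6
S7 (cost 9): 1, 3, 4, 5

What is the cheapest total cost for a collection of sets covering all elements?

12

S6, S7 cover every element at cost 3 + 9 = 12.
Any cover uses at least 2 sets; among all covering selections none totals below 12.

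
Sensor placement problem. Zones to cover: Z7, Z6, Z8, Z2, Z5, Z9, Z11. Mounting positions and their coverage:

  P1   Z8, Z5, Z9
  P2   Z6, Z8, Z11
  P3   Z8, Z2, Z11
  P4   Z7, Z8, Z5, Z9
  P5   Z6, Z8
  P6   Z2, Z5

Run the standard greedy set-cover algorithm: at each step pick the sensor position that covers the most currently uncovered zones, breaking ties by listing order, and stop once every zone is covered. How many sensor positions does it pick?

Pick 1: P4 covers 4 new zones (Z7, Z8, Z5, Z9).
Pick 2: P2 covers 2 new zones (Z6, Z11).
Pick 3: P3 covers 1 new zones (Z2).
Greedy uses 3 sensor positions.

3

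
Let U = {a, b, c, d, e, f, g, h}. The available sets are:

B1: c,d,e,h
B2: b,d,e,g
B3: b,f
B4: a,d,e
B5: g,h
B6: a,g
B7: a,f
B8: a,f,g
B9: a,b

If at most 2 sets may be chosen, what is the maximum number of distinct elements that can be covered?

7

Choosing B1, B8 covers {a, c, d, e, f, g, h} — 7 elements.
No choice of 2 sets does better; here b is left uncovered.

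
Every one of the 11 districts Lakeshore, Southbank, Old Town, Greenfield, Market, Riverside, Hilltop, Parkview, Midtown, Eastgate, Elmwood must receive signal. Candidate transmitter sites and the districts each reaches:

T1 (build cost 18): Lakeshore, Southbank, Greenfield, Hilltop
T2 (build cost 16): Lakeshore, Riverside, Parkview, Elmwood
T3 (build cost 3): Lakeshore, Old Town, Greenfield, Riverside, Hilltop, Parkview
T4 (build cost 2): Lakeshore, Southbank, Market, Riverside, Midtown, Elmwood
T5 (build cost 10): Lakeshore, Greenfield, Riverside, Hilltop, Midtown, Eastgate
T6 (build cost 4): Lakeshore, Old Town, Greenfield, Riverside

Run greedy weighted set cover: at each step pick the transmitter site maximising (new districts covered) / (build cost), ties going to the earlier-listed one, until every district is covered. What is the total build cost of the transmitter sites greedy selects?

15

Pick 1: T4 adds 6 new (Lakeshore, Southbank, Market, Riverside, Midtown, Elmwood) at build cost 2 (ratio 6/2).
Pick 2: T3 adds 4 new (Old Town, Greenfield, Hilltop, Parkview) at build cost 3 (ratio 4/3).
Pick 3: T5 adds 1 new (Eastgate) at build cost 10 (ratio 1/10).
Greedy total build cost: 2 + 3 + 10 = 15.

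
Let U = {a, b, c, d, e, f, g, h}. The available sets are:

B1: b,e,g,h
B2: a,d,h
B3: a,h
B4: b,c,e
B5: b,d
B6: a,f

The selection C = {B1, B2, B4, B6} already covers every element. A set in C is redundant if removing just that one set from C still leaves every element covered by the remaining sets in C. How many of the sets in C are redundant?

0

Drop B1: g uncovered — not redundant.
Drop B2: d uncovered — not redundant.
Drop B4: c uncovered — not redundant.
Drop B6: f uncovered — not redundant.
None of the sets in C is redundant.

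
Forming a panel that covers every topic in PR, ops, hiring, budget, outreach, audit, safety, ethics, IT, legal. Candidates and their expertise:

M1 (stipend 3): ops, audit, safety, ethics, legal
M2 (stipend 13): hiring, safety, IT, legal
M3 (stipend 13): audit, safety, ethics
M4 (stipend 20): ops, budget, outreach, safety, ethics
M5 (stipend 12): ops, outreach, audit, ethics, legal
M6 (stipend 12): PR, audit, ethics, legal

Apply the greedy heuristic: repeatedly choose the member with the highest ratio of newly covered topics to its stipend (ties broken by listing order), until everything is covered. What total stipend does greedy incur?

Pick 1: M1 adds 5 new (ops, audit, safety, ethics, legal) at stipend 3 (ratio 5/3).
Pick 2: M2 adds 2 new (hiring, IT) at stipend 13 (ratio 2/13).
Pick 3: M4 adds 2 new (budget, outreach) at stipend 20 (ratio 2/20).
Pick 4: M6 adds 1 new (PR) at stipend 12 (ratio 1/12).
Greedy total stipend: 3 + 13 + 20 + 12 = 48. (The true optimum is 45, so greedy overshoots here.)

48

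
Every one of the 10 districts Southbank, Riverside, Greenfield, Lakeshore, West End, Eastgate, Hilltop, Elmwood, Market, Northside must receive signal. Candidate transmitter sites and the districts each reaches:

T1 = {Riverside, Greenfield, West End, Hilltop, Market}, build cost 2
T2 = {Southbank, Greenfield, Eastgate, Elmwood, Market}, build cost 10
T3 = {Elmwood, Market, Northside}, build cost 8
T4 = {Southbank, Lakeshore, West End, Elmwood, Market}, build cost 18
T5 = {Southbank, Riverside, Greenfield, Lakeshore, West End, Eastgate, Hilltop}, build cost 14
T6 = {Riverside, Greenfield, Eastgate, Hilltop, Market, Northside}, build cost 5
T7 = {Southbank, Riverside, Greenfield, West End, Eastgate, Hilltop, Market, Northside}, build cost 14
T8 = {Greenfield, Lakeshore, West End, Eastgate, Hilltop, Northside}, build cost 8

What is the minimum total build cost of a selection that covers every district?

20

T1, T2, T8 cover every district at build cost 2 + 10 + 8 = 20.
Any cover uses at least 2 transmitter sites; among all covering selections none totals below 20.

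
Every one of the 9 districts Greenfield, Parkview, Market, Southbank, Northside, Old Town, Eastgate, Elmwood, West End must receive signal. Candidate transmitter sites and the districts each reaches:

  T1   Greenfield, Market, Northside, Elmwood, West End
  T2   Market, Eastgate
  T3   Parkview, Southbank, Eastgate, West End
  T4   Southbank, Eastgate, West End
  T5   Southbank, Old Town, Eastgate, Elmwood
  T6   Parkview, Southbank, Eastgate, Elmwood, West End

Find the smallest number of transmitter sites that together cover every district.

T1, T3, T5 together cover {Greenfield, Parkview, Market, Southbank, Northside, Old Town, Eastgate, Elmwood, West End} — every district.
No 2 of the 6 transmitter sites cover everything (all 15 pairs fall short), so 3 is minimum.

3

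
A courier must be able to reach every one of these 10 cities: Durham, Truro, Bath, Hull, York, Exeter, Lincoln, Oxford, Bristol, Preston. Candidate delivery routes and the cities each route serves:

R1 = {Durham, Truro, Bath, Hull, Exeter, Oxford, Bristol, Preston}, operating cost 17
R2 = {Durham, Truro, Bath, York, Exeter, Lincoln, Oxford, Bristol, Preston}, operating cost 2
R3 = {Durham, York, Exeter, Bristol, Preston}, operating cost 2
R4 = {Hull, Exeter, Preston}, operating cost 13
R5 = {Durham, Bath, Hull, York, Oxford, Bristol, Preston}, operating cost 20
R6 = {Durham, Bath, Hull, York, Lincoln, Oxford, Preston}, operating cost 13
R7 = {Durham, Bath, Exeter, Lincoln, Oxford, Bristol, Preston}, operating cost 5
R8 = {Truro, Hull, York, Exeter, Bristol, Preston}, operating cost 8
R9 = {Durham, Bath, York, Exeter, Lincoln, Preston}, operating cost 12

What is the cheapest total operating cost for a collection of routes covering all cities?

R2, R8 cover every city at operating cost 2 + 8 = 10.
Any cover uses at least 2 routes; among all covering selections none totals below 10.

10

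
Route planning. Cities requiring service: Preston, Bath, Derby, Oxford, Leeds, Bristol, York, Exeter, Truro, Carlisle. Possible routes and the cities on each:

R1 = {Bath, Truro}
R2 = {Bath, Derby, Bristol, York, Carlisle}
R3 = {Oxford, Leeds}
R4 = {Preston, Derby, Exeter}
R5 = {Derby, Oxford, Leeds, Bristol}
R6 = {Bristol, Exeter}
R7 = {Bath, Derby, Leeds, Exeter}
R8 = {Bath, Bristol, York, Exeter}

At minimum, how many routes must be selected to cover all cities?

R1, R2, R3, R4 together cover {Preston, Bath, Derby, Oxford, Leeds, Bristol, York, Exeter, Truro, Carlisle} — every city.
No 3 of the 8 routes cover everything (all 56 triples fall short), so 4 is minimum.

4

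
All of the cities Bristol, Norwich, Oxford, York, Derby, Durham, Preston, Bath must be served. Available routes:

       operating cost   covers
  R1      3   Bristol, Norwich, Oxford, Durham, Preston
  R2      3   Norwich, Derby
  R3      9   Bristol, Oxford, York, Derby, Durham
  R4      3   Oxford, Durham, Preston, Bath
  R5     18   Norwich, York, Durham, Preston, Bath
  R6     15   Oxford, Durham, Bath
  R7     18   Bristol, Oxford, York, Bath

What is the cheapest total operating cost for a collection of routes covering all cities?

R1, R3, R4 cover every city at operating cost 3 + 9 + 3 = 15.
Any cover uses at least 2 routes; among all covering selections none totals below 15.
Greedy by coverage-per-operating cost would pick R1, R2, R4, R3 for 18 — worse than the optimum 15.

15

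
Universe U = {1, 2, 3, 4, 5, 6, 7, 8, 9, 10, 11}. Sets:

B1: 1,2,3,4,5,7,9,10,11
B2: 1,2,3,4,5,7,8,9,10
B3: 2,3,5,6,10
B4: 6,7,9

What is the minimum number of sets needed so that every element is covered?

3

B1, B2, B3 together cover {1, 2, 3, 4, 5, 6, 7, 8, 9, 10, 11} — every element.
No 2 of the 4 sets cover everything (all 6 pairs fall short), so 3 is minimum.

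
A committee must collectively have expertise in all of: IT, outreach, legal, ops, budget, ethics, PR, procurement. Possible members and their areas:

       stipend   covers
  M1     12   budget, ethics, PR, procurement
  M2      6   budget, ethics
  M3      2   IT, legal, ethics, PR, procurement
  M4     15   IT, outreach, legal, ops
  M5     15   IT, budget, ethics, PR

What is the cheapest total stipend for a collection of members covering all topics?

M2, M3, M4 cover every topic at stipend 6 + 2 + 15 = 23.
Any cover uses at least 2 members; among all covering selections none totals below 23.

23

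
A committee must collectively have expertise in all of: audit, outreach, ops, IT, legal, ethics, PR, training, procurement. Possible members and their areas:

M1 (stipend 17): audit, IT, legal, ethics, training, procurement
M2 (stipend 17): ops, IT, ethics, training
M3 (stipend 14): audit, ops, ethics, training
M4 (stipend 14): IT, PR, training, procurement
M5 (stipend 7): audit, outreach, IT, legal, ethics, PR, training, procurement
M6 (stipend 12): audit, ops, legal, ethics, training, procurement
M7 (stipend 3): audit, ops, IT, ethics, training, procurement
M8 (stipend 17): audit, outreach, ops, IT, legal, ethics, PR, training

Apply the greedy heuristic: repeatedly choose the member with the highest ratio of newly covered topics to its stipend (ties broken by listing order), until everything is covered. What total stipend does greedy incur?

10

Pick 1: M7 adds 6 new (audit, ops, IT, ethics, training, procurement) at stipend 3 (ratio 6/3).
Pick 2: M5 adds 3 new (outreach, legal, PR) at stipend 7 (ratio 3/7).
Greedy total stipend: 3 + 7 = 10.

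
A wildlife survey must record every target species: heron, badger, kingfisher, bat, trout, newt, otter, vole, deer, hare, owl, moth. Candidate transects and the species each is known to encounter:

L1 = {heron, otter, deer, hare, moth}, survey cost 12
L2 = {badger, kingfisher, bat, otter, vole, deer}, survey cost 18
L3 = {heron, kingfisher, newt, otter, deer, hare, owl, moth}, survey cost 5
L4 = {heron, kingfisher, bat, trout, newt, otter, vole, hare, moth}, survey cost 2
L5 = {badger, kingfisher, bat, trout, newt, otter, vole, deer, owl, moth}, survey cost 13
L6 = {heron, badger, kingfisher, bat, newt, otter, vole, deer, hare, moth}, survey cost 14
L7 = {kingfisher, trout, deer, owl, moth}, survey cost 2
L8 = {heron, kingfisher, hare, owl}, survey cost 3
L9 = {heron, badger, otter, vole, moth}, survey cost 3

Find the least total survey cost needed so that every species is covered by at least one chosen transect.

L4, L7, L9 cover every species at survey cost 2 + 2 + 3 = 7.
Any cover uses at least 2 transects; among all covering selections none totals below 7.

7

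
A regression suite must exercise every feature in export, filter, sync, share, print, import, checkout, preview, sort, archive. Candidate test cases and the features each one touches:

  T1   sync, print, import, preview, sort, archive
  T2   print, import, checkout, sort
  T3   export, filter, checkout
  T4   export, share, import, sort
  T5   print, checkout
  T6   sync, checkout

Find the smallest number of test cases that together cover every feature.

3

T1, T3, T4 together cover {export, filter, sync, share, print, import, checkout, preview, sort, archive} — every feature.
No 2 of the 6 test cases cover everything (all 15 pairs fall short), so 3 is minimum.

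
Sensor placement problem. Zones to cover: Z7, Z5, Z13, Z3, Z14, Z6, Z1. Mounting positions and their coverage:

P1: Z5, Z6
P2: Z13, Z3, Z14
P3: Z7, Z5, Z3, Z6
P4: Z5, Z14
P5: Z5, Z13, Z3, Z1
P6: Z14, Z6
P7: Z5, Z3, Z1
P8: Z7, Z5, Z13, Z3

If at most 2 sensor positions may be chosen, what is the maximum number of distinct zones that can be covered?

Choosing P2, P3 covers {Z7, Z5, Z13, Z3, Z14, Z6} — 6 zones.
No choice of 2 sensor positions does better; here Z1 is left uncovered.

6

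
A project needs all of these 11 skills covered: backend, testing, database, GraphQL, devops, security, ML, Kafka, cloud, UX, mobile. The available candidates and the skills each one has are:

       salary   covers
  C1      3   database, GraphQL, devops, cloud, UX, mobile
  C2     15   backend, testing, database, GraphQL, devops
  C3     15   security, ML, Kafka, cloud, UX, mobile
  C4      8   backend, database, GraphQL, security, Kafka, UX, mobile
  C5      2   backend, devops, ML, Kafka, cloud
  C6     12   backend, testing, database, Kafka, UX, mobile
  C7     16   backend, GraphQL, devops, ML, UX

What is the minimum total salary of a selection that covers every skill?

C4, C5, C6 cover every skill at salary 8 + 2 + 12 = 22.
Any cover uses at least 2 candidates; among all covering selections none totals below 22.
Greedy by coverage-per-salary would pick C5, C1, C4, C6 for 25 — worse than the optimum 22.

22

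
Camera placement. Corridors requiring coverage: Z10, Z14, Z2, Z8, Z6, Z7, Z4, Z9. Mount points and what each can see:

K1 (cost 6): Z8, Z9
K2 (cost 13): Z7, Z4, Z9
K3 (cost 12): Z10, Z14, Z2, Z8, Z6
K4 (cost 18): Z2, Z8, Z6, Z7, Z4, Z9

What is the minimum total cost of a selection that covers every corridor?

K2, K3 cover every corridor at cost 13 + 12 = 25.
Any cover uses at least 2 camera mounts; among all covering selections none totals below 25.

25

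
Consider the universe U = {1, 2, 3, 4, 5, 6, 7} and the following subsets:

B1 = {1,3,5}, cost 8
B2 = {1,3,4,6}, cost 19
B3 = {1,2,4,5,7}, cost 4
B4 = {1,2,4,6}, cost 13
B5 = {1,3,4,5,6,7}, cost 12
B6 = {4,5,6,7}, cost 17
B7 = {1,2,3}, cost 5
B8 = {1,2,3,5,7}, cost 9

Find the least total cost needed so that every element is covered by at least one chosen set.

B3, B5 cover every element at cost 4 + 12 = 16.
Any cover uses at least 2 sets; among all covering selections none totals below 16.

16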